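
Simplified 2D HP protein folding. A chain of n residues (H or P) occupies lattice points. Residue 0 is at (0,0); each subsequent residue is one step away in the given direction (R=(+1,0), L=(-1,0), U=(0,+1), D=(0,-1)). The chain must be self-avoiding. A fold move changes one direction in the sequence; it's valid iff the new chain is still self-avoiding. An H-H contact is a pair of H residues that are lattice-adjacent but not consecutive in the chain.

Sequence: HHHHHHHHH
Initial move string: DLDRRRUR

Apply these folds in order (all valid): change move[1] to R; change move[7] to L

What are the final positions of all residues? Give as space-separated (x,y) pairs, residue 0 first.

Answer: (0,0) (0,-1) (1,-1) (1,-2) (2,-2) (3,-2) (4,-2) (4,-1) (3,-1)

Derivation:
Initial moves: DLDRRRUR
Fold: move[1]->R => DRDRRRUR (positions: [(0, 0), (0, -1), (1, -1), (1, -2), (2, -2), (3, -2), (4, -2), (4, -1), (5, -1)])
Fold: move[7]->L => DRDRRRUL (positions: [(0, 0), (0, -1), (1, -1), (1, -2), (2, -2), (3, -2), (4, -2), (4, -1), (3, -1)])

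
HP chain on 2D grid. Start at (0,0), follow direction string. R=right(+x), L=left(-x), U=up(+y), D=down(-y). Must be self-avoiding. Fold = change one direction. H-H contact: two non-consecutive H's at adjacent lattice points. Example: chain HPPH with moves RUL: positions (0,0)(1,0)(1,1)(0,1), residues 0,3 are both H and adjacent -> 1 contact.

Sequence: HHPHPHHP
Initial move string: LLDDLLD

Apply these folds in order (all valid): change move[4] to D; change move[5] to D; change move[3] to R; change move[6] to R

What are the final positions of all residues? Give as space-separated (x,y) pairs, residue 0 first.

Initial moves: LLDDLLD
Fold: move[4]->D => LLDDDLD (positions: [(0, 0), (-1, 0), (-2, 0), (-2, -1), (-2, -2), (-2, -3), (-3, -3), (-3, -4)])
Fold: move[5]->D => LLDDDDD (positions: [(0, 0), (-1, 0), (-2, 0), (-2, -1), (-2, -2), (-2, -3), (-2, -4), (-2, -5)])
Fold: move[3]->R => LLDRDDD (positions: [(0, 0), (-1, 0), (-2, 0), (-2, -1), (-1, -1), (-1, -2), (-1, -3), (-1, -4)])
Fold: move[6]->R => LLDRDDR (positions: [(0, 0), (-1, 0), (-2, 0), (-2, -1), (-1, -1), (-1, -2), (-1, -3), (0, -3)])

Answer: (0,0) (-1,0) (-2,0) (-2,-1) (-1,-1) (-1,-2) (-1,-3) (0,-3)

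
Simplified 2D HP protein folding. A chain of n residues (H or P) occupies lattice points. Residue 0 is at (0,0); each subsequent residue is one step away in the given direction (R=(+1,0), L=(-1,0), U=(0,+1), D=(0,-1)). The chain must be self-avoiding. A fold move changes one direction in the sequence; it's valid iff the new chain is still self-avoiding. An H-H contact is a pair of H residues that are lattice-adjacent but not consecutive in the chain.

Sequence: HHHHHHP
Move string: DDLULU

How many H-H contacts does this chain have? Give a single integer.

Positions: [(0, 0), (0, -1), (0, -2), (-1, -2), (-1, -1), (-2, -1), (-2, 0)]
H-H contact: residue 1 @(0,-1) - residue 4 @(-1, -1)

Answer: 1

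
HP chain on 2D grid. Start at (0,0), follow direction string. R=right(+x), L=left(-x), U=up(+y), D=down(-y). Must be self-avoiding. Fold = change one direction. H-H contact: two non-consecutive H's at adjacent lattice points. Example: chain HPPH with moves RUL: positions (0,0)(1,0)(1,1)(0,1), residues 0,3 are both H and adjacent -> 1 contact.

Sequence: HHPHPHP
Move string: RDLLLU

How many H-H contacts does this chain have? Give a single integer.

Answer: 1

Derivation:
Positions: [(0, 0), (1, 0), (1, -1), (0, -1), (-1, -1), (-2, -1), (-2, 0)]
H-H contact: residue 0 @(0,0) - residue 3 @(0, -1)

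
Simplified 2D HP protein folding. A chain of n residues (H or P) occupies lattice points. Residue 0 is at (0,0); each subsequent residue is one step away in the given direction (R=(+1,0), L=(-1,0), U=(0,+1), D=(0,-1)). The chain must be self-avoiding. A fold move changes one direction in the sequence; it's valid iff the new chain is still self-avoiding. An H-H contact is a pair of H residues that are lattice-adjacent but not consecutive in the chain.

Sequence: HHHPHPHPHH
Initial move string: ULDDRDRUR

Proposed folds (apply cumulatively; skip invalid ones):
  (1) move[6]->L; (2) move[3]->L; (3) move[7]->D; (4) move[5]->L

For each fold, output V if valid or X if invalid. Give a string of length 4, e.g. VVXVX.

Initial: ULDDRDRUR -> [(0, 0), (0, 1), (-1, 1), (-1, 0), (-1, -1), (0, -1), (0, -2), (1, -2), (1, -1), (2, -1)]
Fold 1: move[6]->L => ULDDRDLUR INVALID (collision), skipped
Fold 2: move[3]->L => ULDLRDRUR INVALID (collision), skipped
Fold 3: move[7]->D => ULDDRDRDR VALID
Fold 4: move[5]->L => ULDDRLRDR INVALID (collision), skipped

Answer: XXVX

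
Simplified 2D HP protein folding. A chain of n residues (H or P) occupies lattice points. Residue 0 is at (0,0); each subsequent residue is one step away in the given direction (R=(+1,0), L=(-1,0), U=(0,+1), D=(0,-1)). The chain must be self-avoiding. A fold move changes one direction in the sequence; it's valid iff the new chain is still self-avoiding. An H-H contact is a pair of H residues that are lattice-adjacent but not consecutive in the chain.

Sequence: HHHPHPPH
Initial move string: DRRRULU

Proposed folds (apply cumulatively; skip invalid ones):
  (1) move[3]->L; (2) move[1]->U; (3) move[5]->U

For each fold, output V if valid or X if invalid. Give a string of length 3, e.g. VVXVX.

Initial: DRRRULU -> [(0, 0), (0, -1), (1, -1), (2, -1), (3, -1), (3, 0), (2, 0), (2, 1)]
Fold 1: move[3]->L => DRRLULU INVALID (collision), skipped
Fold 2: move[1]->U => DURRULU INVALID (collision), skipped
Fold 3: move[5]->U => DRRRUUU VALID

Answer: XXV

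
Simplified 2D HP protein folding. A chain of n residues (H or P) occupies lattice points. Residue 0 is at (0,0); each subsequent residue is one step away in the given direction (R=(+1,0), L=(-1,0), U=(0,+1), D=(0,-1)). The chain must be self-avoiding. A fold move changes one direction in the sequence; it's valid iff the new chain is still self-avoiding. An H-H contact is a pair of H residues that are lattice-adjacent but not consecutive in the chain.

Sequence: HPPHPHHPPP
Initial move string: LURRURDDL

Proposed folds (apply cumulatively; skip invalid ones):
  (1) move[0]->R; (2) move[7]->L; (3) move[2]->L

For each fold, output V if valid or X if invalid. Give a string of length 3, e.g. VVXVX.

Initial: LURRURDDL -> [(0, 0), (-1, 0), (-1, 1), (0, 1), (1, 1), (1, 2), (2, 2), (2, 1), (2, 0), (1, 0)]
Fold 1: move[0]->R => RURRURDDL VALID
Fold 2: move[7]->L => RURRURDLL INVALID (collision), skipped
Fold 3: move[2]->L => RULRURDDL INVALID (collision), skipped

Answer: VXX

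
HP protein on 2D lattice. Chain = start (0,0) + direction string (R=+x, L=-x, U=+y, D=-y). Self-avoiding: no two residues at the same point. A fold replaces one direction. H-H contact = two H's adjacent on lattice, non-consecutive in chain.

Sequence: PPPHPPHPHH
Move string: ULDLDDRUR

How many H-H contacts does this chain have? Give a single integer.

Positions: [(0, 0), (0, 1), (-1, 1), (-1, 0), (-2, 0), (-2, -1), (-2, -2), (-1, -2), (-1, -1), (0, -1)]
H-H contact: residue 3 @(-1,0) - residue 8 @(-1, -1)

Answer: 1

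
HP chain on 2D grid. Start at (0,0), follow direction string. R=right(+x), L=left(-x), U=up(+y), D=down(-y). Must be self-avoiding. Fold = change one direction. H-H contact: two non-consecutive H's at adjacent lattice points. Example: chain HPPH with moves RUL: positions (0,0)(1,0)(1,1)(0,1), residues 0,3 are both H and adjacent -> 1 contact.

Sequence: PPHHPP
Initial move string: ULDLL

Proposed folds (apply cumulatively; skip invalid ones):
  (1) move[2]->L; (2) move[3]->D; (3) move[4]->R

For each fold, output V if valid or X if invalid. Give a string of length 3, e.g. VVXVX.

Answer: VVV

Derivation:
Initial: ULDLL -> [(0, 0), (0, 1), (-1, 1), (-1, 0), (-2, 0), (-3, 0)]
Fold 1: move[2]->L => ULLLL VALID
Fold 2: move[3]->D => ULLDL VALID
Fold 3: move[4]->R => ULLDR VALID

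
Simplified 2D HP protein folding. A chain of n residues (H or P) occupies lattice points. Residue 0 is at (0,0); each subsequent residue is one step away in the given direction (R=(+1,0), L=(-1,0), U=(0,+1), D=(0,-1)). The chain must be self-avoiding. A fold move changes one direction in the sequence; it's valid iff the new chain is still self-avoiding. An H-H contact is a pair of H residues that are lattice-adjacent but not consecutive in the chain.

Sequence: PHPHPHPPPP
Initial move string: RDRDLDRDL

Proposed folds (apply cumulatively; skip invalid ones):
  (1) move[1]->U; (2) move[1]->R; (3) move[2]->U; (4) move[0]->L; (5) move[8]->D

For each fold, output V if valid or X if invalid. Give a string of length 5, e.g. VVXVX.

Initial: RDRDLDRDL -> [(0, 0), (1, 0), (1, -1), (2, -1), (2, -2), (1, -2), (1, -3), (2, -3), (2, -4), (1, -4)]
Fold 1: move[1]->U => RURDLDRDL INVALID (collision), skipped
Fold 2: move[1]->R => RRRDLDRDL VALID
Fold 3: move[2]->U => RRUDLDRDL INVALID (collision), skipped
Fold 4: move[0]->L => LRRDLDRDL INVALID (collision), skipped
Fold 5: move[8]->D => RRRDLDRDD VALID

Answer: XVXXV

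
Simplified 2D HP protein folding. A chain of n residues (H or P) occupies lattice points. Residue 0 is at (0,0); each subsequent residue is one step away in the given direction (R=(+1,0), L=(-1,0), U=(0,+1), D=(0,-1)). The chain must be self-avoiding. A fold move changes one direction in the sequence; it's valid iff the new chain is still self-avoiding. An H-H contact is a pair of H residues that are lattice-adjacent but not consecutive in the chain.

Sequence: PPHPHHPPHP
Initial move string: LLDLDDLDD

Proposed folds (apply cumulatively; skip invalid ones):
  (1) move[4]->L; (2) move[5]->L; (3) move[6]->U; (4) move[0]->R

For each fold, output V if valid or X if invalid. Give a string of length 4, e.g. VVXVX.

Answer: VVXX

Derivation:
Initial: LLDLDDLDD -> [(0, 0), (-1, 0), (-2, 0), (-2, -1), (-3, -1), (-3, -2), (-3, -3), (-4, -3), (-4, -4), (-4, -5)]
Fold 1: move[4]->L => LLDLLDLDD VALID
Fold 2: move[5]->L => LLDLLLLDD VALID
Fold 3: move[6]->U => LLDLLLUDD INVALID (collision), skipped
Fold 4: move[0]->R => RLDLLLLDD INVALID (collision), skipped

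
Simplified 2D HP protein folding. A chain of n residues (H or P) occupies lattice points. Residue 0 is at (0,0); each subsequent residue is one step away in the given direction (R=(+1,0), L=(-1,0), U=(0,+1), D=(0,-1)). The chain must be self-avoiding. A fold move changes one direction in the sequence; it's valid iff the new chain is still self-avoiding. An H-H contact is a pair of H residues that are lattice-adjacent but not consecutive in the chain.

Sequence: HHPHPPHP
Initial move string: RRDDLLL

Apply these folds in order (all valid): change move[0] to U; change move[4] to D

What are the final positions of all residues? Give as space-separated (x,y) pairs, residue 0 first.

Answer: (0,0) (0,1) (1,1) (1,0) (1,-1) (1,-2) (0,-2) (-1,-2)

Derivation:
Initial moves: RRDDLLL
Fold: move[0]->U => URDDLLL (positions: [(0, 0), (0, 1), (1, 1), (1, 0), (1, -1), (0, -1), (-1, -1), (-2, -1)])
Fold: move[4]->D => URDDDLL (positions: [(0, 0), (0, 1), (1, 1), (1, 0), (1, -1), (1, -2), (0, -2), (-1, -2)])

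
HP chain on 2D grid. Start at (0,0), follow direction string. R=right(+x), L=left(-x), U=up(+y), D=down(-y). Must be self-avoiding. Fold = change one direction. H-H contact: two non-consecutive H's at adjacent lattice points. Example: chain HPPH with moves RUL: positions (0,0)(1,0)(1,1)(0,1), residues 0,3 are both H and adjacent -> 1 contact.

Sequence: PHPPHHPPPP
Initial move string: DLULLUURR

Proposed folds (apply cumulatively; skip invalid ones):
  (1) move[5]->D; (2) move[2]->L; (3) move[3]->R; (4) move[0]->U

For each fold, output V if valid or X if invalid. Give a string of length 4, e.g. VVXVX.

Initial: DLULLUURR -> [(0, 0), (0, -1), (-1, -1), (-1, 0), (-2, 0), (-3, 0), (-3, 1), (-3, 2), (-2, 2), (-1, 2)]
Fold 1: move[5]->D => DLULLDURR INVALID (collision), skipped
Fold 2: move[2]->L => DLLLLUURR VALID
Fold 3: move[3]->R => DLLRLUURR INVALID (collision), skipped
Fold 4: move[0]->U => ULLLLUURR VALID

Answer: XVXV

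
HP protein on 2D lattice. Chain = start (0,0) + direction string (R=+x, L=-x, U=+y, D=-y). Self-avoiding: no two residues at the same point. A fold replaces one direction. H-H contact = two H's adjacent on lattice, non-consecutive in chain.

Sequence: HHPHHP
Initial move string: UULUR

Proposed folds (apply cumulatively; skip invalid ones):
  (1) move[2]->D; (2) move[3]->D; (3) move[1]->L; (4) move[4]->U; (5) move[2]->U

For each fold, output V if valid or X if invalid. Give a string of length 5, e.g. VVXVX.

Answer: XXVVV

Derivation:
Initial: UULUR -> [(0, 0), (0, 1), (0, 2), (-1, 2), (-1, 3), (0, 3)]
Fold 1: move[2]->D => UUDUR INVALID (collision), skipped
Fold 2: move[3]->D => UULDR INVALID (collision), skipped
Fold 3: move[1]->L => ULLUR VALID
Fold 4: move[4]->U => ULLUU VALID
Fold 5: move[2]->U => ULUUU VALID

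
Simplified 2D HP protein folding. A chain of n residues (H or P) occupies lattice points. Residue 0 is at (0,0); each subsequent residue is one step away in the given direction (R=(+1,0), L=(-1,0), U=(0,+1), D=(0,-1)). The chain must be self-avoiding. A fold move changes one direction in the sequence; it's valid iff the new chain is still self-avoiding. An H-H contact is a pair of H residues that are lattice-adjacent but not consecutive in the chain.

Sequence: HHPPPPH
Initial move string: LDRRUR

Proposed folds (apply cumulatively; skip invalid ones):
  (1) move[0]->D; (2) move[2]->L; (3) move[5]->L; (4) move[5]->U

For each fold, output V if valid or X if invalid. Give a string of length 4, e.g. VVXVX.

Initial: LDRRUR -> [(0, 0), (-1, 0), (-1, -1), (0, -1), (1, -1), (1, 0), (2, 0)]
Fold 1: move[0]->D => DDRRUR VALID
Fold 2: move[2]->L => DDLRUR INVALID (collision), skipped
Fold 3: move[5]->L => DDRRUL VALID
Fold 4: move[5]->U => DDRRUU VALID

Answer: VXVV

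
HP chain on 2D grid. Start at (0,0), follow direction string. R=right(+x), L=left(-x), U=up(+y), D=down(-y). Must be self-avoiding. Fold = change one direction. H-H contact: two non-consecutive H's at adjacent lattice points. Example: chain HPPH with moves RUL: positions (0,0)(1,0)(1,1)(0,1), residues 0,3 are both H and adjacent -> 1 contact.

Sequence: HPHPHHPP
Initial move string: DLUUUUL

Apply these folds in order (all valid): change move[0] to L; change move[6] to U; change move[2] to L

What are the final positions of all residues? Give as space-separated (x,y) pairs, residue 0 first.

Initial moves: DLUUUUL
Fold: move[0]->L => LLUUUUL (positions: [(0, 0), (-1, 0), (-2, 0), (-2, 1), (-2, 2), (-2, 3), (-2, 4), (-3, 4)])
Fold: move[6]->U => LLUUUUU (positions: [(0, 0), (-1, 0), (-2, 0), (-2, 1), (-2, 2), (-2, 3), (-2, 4), (-2, 5)])
Fold: move[2]->L => LLLUUUU (positions: [(0, 0), (-1, 0), (-2, 0), (-3, 0), (-3, 1), (-3, 2), (-3, 3), (-3, 4)])

Answer: (0,0) (-1,0) (-2,0) (-3,0) (-3,1) (-3,2) (-3,3) (-3,4)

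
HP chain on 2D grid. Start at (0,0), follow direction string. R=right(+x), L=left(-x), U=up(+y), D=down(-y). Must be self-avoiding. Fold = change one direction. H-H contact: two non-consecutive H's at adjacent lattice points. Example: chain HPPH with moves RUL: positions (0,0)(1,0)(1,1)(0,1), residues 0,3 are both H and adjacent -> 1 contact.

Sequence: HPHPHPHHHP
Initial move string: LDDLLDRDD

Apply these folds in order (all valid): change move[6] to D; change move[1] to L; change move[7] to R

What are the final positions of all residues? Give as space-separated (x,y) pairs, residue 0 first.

Answer: (0,0) (-1,0) (-2,0) (-2,-1) (-3,-1) (-4,-1) (-4,-2) (-4,-3) (-3,-3) (-3,-4)

Derivation:
Initial moves: LDDLLDRDD
Fold: move[6]->D => LDDLLDDDD (positions: [(0, 0), (-1, 0), (-1, -1), (-1, -2), (-2, -2), (-3, -2), (-3, -3), (-3, -4), (-3, -5), (-3, -6)])
Fold: move[1]->L => LLDLLDDDD (positions: [(0, 0), (-1, 0), (-2, 0), (-2, -1), (-3, -1), (-4, -1), (-4, -2), (-4, -3), (-4, -4), (-4, -5)])
Fold: move[7]->R => LLDLLDDRD (positions: [(0, 0), (-1, 0), (-2, 0), (-2, -1), (-3, -1), (-4, -1), (-4, -2), (-4, -3), (-3, -3), (-3, -4)])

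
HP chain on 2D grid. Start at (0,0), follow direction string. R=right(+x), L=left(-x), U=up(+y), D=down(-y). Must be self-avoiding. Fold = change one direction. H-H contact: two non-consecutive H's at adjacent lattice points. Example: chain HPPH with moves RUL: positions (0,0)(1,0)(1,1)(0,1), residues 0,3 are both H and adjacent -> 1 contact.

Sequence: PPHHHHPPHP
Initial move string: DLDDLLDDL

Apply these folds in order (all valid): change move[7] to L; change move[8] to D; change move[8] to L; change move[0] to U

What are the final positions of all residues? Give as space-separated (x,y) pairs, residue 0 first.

Initial moves: DLDDLLDDL
Fold: move[7]->L => DLDDLLDLL (positions: [(0, 0), (0, -1), (-1, -1), (-1, -2), (-1, -3), (-2, -3), (-3, -3), (-3, -4), (-4, -4), (-5, -4)])
Fold: move[8]->D => DLDDLLDLD (positions: [(0, 0), (0, -1), (-1, -1), (-1, -2), (-1, -3), (-2, -3), (-3, -3), (-3, -4), (-4, -4), (-4, -5)])
Fold: move[8]->L => DLDDLLDLL (positions: [(0, 0), (0, -1), (-1, -1), (-1, -2), (-1, -3), (-2, -3), (-3, -3), (-3, -4), (-4, -4), (-5, -4)])
Fold: move[0]->U => ULDDLLDLL (positions: [(0, 0), (0, 1), (-1, 1), (-1, 0), (-1, -1), (-2, -1), (-3, -1), (-3, -2), (-4, -2), (-5, -2)])

Answer: (0,0) (0,1) (-1,1) (-1,0) (-1,-1) (-2,-1) (-3,-1) (-3,-2) (-4,-2) (-5,-2)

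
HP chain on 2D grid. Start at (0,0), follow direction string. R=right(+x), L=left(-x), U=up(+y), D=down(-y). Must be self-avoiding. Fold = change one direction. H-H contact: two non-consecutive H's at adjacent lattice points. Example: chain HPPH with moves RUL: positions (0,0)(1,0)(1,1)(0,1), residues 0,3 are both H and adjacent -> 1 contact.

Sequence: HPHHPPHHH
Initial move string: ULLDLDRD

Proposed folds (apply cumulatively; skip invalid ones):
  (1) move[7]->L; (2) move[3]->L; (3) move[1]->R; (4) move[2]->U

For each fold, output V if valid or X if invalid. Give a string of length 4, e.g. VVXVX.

Initial: ULLDLDRD -> [(0, 0), (0, 1), (-1, 1), (-2, 1), (-2, 0), (-3, 0), (-3, -1), (-2, -1), (-2, -2)]
Fold 1: move[7]->L => ULLDLDRL INVALID (collision), skipped
Fold 2: move[3]->L => ULLLLDRD VALID
Fold 3: move[1]->R => URLLLDRD INVALID (collision), skipped
Fold 4: move[2]->U => ULULLDRD VALID

Answer: XVXV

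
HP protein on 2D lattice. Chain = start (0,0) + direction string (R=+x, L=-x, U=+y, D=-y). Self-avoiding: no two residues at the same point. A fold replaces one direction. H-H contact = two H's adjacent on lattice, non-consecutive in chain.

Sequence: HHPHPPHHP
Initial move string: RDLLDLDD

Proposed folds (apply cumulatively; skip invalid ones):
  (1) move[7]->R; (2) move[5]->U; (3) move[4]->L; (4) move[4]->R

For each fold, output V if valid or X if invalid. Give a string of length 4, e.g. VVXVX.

Answer: VXVX

Derivation:
Initial: RDLLDLDD -> [(0, 0), (1, 0), (1, -1), (0, -1), (-1, -1), (-1, -2), (-2, -2), (-2, -3), (-2, -4)]
Fold 1: move[7]->R => RDLLDLDR VALID
Fold 2: move[5]->U => RDLLDUDR INVALID (collision), skipped
Fold 3: move[4]->L => RDLLLLDR VALID
Fold 4: move[4]->R => RDLLRLDR INVALID (collision), skipped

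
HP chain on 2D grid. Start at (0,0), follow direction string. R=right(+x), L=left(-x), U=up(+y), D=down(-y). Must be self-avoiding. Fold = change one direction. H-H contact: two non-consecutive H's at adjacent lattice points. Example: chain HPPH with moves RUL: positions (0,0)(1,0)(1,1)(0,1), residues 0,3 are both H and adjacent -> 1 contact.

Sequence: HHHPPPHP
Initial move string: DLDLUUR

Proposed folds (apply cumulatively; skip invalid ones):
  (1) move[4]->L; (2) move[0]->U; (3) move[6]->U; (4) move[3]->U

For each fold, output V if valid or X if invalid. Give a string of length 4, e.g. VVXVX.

Answer: VVVX

Derivation:
Initial: DLDLUUR -> [(0, 0), (0, -1), (-1, -1), (-1, -2), (-2, -2), (-2, -1), (-2, 0), (-1, 0)]
Fold 1: move[4]->L => DLDLLUR VALID
Fold 2: move[0]->U => ULDLLUR VALID
Fold 3: move[6]->U => ULDLLUU VALID
Fold 4: move[3]->U => ULDULUU INVALID (collision), skipped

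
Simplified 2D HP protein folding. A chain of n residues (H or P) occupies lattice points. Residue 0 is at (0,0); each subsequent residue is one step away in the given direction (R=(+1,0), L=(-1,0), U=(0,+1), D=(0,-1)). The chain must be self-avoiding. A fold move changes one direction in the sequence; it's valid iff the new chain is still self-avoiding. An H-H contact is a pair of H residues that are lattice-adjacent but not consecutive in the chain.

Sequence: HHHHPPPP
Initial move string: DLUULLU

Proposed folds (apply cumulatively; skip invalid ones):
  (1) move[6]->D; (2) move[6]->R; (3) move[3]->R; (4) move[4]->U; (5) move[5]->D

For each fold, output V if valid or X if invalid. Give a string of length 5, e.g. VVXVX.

Initial: DLUULLU -> [(0, 0), (0, -1), (-1, -1), (-1, 0), (-1, 1), (-2, 1), (-3, 1), (-3, 2)]
Fold 1: move[6]->D => DLUULLD VALID
Fold 2: move[6]->R => DLUULLR INVALID (collision), skipped
Fold 3: move[3]->R => DLURLLD INVALID (collision), skipped
Fold 4: move[4]->U => DLUUULD VALID
Fold 5: move[5]->D => DLUUUDD INVALID (collision), skipped

Answer: VXXVX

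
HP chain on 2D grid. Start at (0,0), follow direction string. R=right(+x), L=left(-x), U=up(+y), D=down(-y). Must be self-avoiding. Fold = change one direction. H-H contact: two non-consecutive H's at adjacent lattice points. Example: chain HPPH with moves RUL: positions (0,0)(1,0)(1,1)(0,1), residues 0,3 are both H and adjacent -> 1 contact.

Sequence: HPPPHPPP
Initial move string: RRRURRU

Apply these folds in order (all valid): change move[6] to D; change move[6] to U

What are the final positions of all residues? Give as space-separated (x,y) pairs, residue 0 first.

Initial moves: RRRURRU
Fold: move[6]->D => RRRURRD (positions: [(0, 0), (1, 0), (2, 0), (3, 0), (3, 1), (4, 1), (5, 1), (5, 0)])
Fold: move[6]->U => RRRURRU (positions: [(0, 0), (1, 0), (2, 0), (3, 0), (3, 1), (4, 1), (5, 1), (5, 2)])

Answer: (0,0) (1,0) (2,0) (3,0) (3,1) (4,1) (5,1) (5,2)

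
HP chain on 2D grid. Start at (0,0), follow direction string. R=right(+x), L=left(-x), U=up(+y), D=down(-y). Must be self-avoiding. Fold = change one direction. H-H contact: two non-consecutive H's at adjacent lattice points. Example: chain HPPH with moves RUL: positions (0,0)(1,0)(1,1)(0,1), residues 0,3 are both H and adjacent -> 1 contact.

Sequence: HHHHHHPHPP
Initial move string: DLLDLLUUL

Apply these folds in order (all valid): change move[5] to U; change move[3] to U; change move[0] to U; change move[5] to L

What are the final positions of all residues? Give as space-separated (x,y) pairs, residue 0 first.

Initial moves: DLLDLLUUL
Fold: move[5]->U => DLLDLUUUL (positions: [(0, 0), (0, -1), (-1, -1), (-2, -1), (-2, -2), (-3, -2), (-3, -1), (-3, 0), (-3, 1), (-4, 1)])
Fold: move[3]->U => DLLULUUUL (positions: [(0, 0), (0, -1), (-1, -1), (-2, -1), (-2, 0), (-3, 0), (-3, 1), (-3, 2), (-3, 3), (-4, 3)])
Fold: move[0]->U => ULLULUUUL (positions: [(0, 0), (0, 1), (-1, 1), (-2, 1), (-2, 2), (-3, 2), (-3, 3), (-3, 4), (-3, 5), (-4, 5)])
Fold: move[5]->L => ULLULLUUL (positions: [(0, 0), (0, 1), (-1, 1), (-2, 1), (-2, 2), (-3, 2), (-4, 2), (-4, 3), (-4, 4), (-5, 4)])

Answer: (0,0) (0,1) (-1,1) (-2,1) (-2,2) (-3,2) (-4,2) (-4,3) (-4,4) (-5,4)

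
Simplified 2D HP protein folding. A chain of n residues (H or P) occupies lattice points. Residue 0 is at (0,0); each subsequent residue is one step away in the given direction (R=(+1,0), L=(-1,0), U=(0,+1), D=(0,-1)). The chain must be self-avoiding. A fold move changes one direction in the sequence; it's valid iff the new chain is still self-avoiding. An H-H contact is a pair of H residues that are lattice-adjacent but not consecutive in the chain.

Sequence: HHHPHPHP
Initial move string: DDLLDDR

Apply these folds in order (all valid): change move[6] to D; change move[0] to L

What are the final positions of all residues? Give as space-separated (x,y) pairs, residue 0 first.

Initial moves: DDLLDDR
Fold: move[6]->D => DDLLDDD (positions: [(0, 0), (0, -1), (0, -2), (-1, -2), (-2, -2), (-2, -3), (-2, -4), (-2, -5)])
Fold: move[0]->L => LDLLDDD (positions: [(0, 0), (-1, 0), (-1, -1), (-2, -1), (-3, -1), (-3, -2), (-3, -3), (-3, -4)])

Answer: (0,0) (-1,0) (-1,-1) (-2,-1) (-3,-1) (-3,-2) (-3,-3) (-3,-4)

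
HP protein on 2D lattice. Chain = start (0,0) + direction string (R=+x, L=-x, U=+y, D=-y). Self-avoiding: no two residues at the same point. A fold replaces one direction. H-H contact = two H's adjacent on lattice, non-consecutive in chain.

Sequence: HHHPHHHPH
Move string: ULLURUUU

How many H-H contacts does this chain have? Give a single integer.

Positions: [(0, 0), (0, 1), (-1, 1), (-2, 1), (-2, 2), (-1, 2), (-1, 3), (-1, 4), (-1, 5)]
H-H contact: residue 2 @(-1,1) - residue 5 @(-1, 2)

Answer: 1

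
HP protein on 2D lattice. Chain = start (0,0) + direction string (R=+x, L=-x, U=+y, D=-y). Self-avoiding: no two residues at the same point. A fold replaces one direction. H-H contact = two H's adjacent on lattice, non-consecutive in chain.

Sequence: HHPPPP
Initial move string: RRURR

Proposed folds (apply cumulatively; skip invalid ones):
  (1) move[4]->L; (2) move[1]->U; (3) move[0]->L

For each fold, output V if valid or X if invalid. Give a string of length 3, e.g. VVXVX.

Answer: XVV

Derivation:
Initial: RRURR -> [(0, 0), (1, 0), (2, 0), (2, 1), (3, 1), (4, 1)]
Fold 1: move[4]->L => RRURL INVALID (collision), skipped
Fold 2: move[1]->U => RUURR VALID
Fold 3: move[0]->L => LUURR VALID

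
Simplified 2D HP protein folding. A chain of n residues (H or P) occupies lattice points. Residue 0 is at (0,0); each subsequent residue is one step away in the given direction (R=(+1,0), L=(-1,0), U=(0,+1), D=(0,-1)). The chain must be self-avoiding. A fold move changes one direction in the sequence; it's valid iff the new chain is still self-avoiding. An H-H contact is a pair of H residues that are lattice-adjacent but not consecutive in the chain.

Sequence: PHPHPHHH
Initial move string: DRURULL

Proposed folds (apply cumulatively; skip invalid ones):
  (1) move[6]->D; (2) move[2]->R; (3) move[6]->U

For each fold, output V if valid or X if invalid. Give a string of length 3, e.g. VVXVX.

Initial: DRURULL -> [(0, 0), (0, -1), (1, -1), (1, 0), (2, 0), (2, 1), (1, 1), (0, 1)]
Fold 1: move[6]->D => DRURULD INVALID (collision), skipped
Fold 2: move[2]->R => DRRRULL VALID
Fold 3: move[6]->U => DRRRULU VALID

Answer: XVV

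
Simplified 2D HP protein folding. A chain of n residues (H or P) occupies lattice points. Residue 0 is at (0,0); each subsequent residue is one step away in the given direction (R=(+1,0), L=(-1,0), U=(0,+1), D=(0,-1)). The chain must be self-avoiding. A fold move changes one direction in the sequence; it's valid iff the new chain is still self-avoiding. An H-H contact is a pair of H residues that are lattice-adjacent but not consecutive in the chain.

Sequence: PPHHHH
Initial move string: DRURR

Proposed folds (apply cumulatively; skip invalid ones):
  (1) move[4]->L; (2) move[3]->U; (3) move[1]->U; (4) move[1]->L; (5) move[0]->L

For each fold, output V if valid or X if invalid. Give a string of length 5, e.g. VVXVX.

Initial: DRURR -> [(0, 0), (0, -1), (1, -1), (1, 0), (2, 0), (3, 0)]
Fold 1: move[4]->L => DRURL INVALID (collision), skipped
Fold 2: move[3]->U => DRUUR VALID
Fold 3: move[1]->U => DUUUR INVALID (collision), skipped
Fold 4: move[1]->L => DLUUR VALID
Fold 5: move[0]->L => LLUUR VALID

Answer: XVXVV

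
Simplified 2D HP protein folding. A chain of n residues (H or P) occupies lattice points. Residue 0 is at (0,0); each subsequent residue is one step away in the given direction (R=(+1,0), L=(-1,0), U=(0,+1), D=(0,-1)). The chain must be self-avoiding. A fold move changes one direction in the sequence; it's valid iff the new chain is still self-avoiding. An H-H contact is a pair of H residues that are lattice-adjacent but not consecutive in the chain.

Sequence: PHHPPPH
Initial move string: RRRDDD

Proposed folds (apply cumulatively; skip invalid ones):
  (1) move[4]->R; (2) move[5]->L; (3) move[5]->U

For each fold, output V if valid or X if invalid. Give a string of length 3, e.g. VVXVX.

Answer: VXV

Derivation:
Initial: RRRDDD -> [(0, 0), (1, 0), (2, 0), (3, 0), (3, -1), (3, -2), (3, -3)]
Fold 1: move[4]->R => RRRDRD VALID
Fold 2: move[5]->L => RRRDRL INVALID (collision), skipped
Fold 3: move[5]->U => RRRDRU VALID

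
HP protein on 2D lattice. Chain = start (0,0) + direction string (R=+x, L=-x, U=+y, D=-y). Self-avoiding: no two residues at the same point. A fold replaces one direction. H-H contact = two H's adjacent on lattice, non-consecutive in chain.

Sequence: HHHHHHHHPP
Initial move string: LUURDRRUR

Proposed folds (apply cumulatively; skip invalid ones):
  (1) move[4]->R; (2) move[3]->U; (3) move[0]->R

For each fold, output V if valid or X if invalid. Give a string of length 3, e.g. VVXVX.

Initial: LUURDRRUR -> [(0, 0), (-1, 0), (-1, 1), (-1, 2), (0, 2), (0, 1), (1, 1), (2, 1), (2, 2), (3, 2)]
Fold 1: move[4]->R => LUURRRRUR VALID
Fold 2: move[3]->U => LUUURRRUR VALID
Fold 3: move[0]->R => RUUURRRUR VALID

Answer: VVV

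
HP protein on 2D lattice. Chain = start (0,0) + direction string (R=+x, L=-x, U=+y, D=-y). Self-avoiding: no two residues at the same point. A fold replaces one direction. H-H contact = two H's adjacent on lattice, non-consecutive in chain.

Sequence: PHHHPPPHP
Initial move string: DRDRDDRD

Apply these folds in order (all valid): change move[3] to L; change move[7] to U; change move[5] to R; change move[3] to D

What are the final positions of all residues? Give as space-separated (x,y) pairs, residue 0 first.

Initial moves: DRDRDDRD
Fold: move[3]->L => DRDLDDRD (positions: [(0, 0), (0, -1), (1, -1), (1, -2), (0, -2), (0, -3), (0, -4), (1, -4), (1, -5)])
Fold: move[7]->U => DRDLDDRU (positions: [(0, 0), (0, -1), (1, -1), (1, -2), (0, -2), (0, -3), (0, -4), (1, -4), (1, -3)])
Fold: move[5]->R => DRDLDRRU (positions: [(0, 0), (0, -1), (1, -1), (1, -2), (0, -2), (0, -3), (1, -3), (2, -3), (2, -2)])
Fold: move[3]->D => DRDDDRRU (positions: [(0, 0), (0, -1), (1, -1), (1, -2), (1, -3), (1, -4), (2, -4), (3, -4), (3, -3)])

Answer: (0,0) (0,-1) (1,-1) (1,-2) (1,-3) (1,-4) (2,-4) (3,-4) (3,-3)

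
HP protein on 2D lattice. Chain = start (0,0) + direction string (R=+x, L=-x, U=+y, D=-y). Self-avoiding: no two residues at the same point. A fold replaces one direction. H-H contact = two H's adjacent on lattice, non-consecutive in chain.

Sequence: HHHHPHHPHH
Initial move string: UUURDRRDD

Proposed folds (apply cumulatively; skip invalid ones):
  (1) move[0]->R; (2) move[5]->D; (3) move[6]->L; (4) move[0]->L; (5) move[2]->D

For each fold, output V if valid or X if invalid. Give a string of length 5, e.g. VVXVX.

Initial: UUURDRRDD -> [(0, 0), (0, 1), (0, 2), (0, 3), (1, 3), (1, 2), (2, 2), (3, 2), (3, 1), (3, 0)]
Fold 1: move[0]->R => RUURDRRDD VALID
Fold 2: move[5]->D => RUURDDRDD VALID
Fold 3: move[6]->L => RUURDDLDD INVALID (collision), skipped
Fold 4: move[0]->L => LUURDDRDD INVALID (collision), skipped
Fold 5: move[2]->D => RUDRDDRDD INVALID (collision), skipped

Answer: VVXXX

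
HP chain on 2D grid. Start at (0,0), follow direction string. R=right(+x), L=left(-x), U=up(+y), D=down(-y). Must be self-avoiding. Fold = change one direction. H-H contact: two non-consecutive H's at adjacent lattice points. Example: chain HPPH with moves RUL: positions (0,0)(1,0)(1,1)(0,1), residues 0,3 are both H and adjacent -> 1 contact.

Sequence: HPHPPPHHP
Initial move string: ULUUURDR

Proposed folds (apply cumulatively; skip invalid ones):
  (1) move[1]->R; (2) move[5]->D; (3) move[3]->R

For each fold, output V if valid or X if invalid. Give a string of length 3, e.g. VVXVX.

Initial: ULUUURDR -> [(0, 0), (0, 1), (-1, 1), (-1, 2), (-1, 3), (-1, 4), (0, 4), (0, 3), (1, 3)]
Fold 1: move[1]->R => URUUURDR VALID
Fold 2: move[5]->D => URUUUDDR INVALID (collision), skipped
Fold 3: move[3]->R => URURURDR VALID

Answer: VXV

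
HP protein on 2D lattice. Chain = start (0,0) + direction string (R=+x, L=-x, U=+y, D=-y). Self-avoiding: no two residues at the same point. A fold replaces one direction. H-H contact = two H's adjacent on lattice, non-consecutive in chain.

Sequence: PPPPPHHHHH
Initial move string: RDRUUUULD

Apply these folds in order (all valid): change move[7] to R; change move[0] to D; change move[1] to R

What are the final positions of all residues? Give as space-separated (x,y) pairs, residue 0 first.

Answer: (0,0) (0,-1) (1,-1) (2,-1) (2,0) (2,1) (2,2) (2,3) (3,3) (3,2)

Derivation:
Initial moves: RDRUUUULD
Fold: move[7]->R => RDRUUUURD (positions: [(0, 0), (1, 0), (1, -1), (2, -1), (2, 0), (2, 1), (2, 2), (2, 3), (3, 3), (3, 2)])
Fold: move[0]->D => DDRUUUURD (positions: [(0, 0), (0, -1), (0, -2), (1, -2), (1, -1), (1, 0), (1, 1), (1, 2), (2, 2), (2, 1)])
Fold: move[1]->R => DRRUUUURD (positions: [(0, 0), (0, -1), (1, -1), (2, -1), (2, 0), (2, 1), (2, 2), (2, 3), (3, 3), (3, 2)])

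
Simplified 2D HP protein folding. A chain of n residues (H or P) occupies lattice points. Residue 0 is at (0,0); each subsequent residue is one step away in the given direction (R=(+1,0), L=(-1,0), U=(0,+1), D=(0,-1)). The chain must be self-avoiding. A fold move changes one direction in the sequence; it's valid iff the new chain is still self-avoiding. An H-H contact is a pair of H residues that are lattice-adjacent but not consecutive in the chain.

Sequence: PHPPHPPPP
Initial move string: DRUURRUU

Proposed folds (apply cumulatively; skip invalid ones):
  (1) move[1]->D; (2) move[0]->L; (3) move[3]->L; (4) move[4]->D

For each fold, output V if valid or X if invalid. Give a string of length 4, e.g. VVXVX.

Answer: XXXX

Derivation:
Initial: DRUURRUU -> [(0, 0), (0, -1), (1, -1), (1, 0), (1, 1), (2, 1), (3, 1), (3, 2), (3, 3)]
Fold 1: move[1]->D => DDUURRUU INVALID (collision), skipped
Fold 2: move[0]->L => LRUURRUU INVALID (collision), skipped
Fold 3: move[3]->L => DRULRRUU INVALID (collision), skipped
Fold 4: move[4]->D => DRUUDRUU INVALID (collision), skipped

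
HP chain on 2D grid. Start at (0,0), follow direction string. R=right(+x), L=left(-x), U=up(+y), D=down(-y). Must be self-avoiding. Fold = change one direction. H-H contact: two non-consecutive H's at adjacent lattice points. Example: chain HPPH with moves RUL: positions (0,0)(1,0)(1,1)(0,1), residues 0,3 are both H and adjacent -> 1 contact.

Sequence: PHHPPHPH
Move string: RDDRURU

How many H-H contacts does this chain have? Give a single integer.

Answer: 1

Derivation:
Positions: [(0, 0), (1, 0), (1, -1), (1, -2), (2, -2), (2, -1), (3, -1), (3, 0)]
H-H contact: residue 2 @(1,-1) - residue 5 @(2, -1)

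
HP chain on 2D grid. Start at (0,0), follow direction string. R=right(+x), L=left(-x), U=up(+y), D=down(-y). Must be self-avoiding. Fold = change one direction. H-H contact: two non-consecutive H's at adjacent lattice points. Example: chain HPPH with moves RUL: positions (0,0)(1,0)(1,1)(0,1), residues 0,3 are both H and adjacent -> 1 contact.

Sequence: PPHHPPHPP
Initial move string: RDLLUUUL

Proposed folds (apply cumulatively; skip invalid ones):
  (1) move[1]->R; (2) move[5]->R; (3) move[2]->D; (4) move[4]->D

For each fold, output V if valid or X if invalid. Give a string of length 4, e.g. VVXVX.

Answer: XXXX

Derivation:
Initial: RDLLUUUL -> [(0, 0), (1, 0), (1, -1), (0, -1), (-1, -1), (-1, 0), (-1, 1), (-1, 2), (-2, 2)]
Fold 1: move[1]->R => RRLLUUUL INVALID (collision), skipped
Fold 2: move[5]->R => RDLLURUL INVALID (collision), skipped
Fold 3: move[2]->D => RDDLUUUL INVALID (collision), skipped
Fold 4: move[4]->D => RDLLDUUL INVALID (collision), skipped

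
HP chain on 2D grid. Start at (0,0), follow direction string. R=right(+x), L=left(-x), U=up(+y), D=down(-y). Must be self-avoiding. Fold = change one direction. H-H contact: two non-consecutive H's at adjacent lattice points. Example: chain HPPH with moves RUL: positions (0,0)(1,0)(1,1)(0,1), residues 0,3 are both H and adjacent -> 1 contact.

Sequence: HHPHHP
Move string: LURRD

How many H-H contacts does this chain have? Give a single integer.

Answer: 1

Derivation:
Positions: [(0, 0), (-1, 0), (-1, 1), (0, 1), (1, 1), (1, 0)]
H-H contact: residue 0 @(0,0) - residue 3 @(0, 1)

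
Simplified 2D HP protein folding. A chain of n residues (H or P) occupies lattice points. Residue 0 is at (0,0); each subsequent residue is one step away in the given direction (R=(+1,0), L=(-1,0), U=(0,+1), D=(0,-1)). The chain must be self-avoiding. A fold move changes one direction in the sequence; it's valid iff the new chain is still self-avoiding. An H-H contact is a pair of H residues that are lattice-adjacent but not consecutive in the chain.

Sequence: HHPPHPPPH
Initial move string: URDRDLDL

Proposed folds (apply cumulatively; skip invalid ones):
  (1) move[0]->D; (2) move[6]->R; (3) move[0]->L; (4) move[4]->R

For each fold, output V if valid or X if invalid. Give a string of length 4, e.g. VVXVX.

Initial: URDRDLDL -> [(0, 0), (0, 1), (1, 1), (1, 0), (2, 0), (2, -1), (1, -1), (1, -2), (0, -2)]
Fold 1: move[0]->D => DRDRDLDL VALID
Fold 2: move[6]->R => DRDRDLRL INVALID (collision), skipped
Fold 3: move[0]->L => LRDRDLDL INVALID (collision), skipped
Fold 4: move[4]->R => DRDRRLDL INVALID (collision), skipped

Answer: VXXX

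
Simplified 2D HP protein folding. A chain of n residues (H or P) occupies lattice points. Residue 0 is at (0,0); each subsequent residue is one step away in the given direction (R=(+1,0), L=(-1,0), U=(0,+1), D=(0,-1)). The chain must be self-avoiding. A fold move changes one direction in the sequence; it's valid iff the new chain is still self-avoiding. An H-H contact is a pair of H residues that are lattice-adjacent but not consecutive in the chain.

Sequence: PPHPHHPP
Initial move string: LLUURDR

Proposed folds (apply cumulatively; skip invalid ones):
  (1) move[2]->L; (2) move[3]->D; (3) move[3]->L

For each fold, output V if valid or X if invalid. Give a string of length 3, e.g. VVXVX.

Answer: XXX

Derivation:
Initial: LLUURDR -> [(0, 0), (-1, 0), (-2, 0), (-2, 1), (-2, 2), (-1, 2), (-1, 1), (0, 1)]
Fold 1: move[2]->L => LLLURDR INVALID (collision), skipped
Fold 2: move[3]->D => LLUDRDR INVALID (collision), skipped
Fold 3: move[3]->L => LLULRDR INVALID (collision), skipped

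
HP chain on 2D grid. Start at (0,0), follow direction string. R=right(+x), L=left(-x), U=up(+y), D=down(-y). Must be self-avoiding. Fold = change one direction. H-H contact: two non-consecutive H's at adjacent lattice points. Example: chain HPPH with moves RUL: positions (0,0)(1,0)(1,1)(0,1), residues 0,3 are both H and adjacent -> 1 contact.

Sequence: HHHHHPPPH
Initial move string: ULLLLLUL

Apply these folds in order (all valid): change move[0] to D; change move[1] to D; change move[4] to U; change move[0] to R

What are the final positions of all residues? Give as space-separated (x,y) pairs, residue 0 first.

Answer: (0,0) (1,0) (1,-1) (0,-1) (-1,-1) (-1,0) (-2,0) (-2,1) (-3,1)

Derivation:
Initial moves: ULLLLLUL
Fold: move[0]->D => DLLLLLUL (positions: [(0, 0), (0, -1), (-1, -1), (-2, -1), (-3, -1), (-4, -1), (-5, -1), (-5, 0), (-6, 0)])
Fold: move[1]->D => DDLLLLUL (positions: [(0, 0), (0, -1), (0, -2), (-1, -2), (-2, -2), (-3, -2), (-4, -2), (-4, -1), (-5, -1)])
Fold: move[4]->U => DDLLULUL (positions: [(0, 0), (0, -1), (0, -2), (-1, -2), (-2, -2), (-2, -1), (-3, -1), (-3, 0), (-4, 0)])
Fold: move[0]->R => RDLLULUL (positions: [(0, 0), (1, 0), (1, -1), (0, -1), (-1, -1), (-1, 0), (-2, 0), (-2, 1), (-3, 1)])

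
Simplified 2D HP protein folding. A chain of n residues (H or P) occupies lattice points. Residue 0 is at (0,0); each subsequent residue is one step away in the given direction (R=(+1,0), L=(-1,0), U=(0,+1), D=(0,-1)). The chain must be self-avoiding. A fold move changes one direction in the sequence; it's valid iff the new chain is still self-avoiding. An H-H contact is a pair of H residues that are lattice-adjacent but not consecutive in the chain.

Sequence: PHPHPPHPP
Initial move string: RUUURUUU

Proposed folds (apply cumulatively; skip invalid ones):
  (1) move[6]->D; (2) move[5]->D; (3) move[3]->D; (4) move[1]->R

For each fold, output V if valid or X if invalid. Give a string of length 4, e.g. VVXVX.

Initial: RUUURUUU -> [(0, 0), (1, 0), (1, 1), (1, 2), (1, 3), (2, 3), (2, 4), (2, 5), (2, 6)]
Fold 1: move[6]->D => RUUURUDU INVALID (collision), skipped
Fold 2: move[5]->D => RUUURDUU INVALID (collision), skipped
Fold 3: move[3]->D => RUUDRUUU INVALID (collision), skipped
Fold 4: move[1]->R => RRUURUUU VALID

Answer: XXXV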